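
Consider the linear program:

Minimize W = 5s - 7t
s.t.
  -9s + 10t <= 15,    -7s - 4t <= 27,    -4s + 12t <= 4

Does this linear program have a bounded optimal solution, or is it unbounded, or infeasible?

bounded optimum

Extreme points and W = 5s - 7t:
  (-165/53, -69/53) → W = -342/53
  (-35/17, -6/17) → W = -133/17
The feasible region has finitely many vertices and no improving ray; the minimum is -133/17 at (-35/17, -6/17).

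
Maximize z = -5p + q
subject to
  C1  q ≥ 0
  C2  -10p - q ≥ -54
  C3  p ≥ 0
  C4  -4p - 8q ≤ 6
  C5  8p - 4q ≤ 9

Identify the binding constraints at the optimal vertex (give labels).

Extreme points and z = -5p + q:
  (0, 0) → z = 0
  (9/8, 0) → z = -45/8
  (0, 54) → z = 54
  (75/16, 57/8) → z = -261/16

The maximum is at (0, 54). Substituting into each constraint, equality holds for C2 and C3; the remaining constraints have slack.

C2 and C3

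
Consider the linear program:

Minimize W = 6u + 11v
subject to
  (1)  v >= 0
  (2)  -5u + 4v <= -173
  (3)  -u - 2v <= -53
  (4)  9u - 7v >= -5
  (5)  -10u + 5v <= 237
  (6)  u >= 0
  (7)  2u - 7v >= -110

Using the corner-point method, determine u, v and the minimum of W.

The feasible region is unbounded (it extends along (7, 2), (1, 0)), but W strictly increases along every unbounded feasible direction, so there is no improving ray and the minimum is attained at a vertex.

The optimum lies where -5u + 4v = -173 and -u - 2v = -53.
Solving simultaneously gives u = 279/7, v = 46/7.

u = 279/7, v = 46/7, minimum W = 2180/7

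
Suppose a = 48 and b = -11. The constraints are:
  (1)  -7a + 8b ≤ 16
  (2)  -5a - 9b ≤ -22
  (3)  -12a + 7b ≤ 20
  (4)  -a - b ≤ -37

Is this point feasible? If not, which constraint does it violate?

(1): -424 ≤ 16 ✓
(2): -141 ≤ -22 ✓
(3): -653 ≤ 20 ✓
(4): -37 ≤ -37 ✓

feasible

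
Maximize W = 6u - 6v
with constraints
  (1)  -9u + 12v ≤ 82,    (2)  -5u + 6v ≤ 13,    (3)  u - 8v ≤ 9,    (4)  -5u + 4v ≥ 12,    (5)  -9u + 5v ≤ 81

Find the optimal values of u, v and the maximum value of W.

u = -11/3, v = -19/12, maximum W = -25/2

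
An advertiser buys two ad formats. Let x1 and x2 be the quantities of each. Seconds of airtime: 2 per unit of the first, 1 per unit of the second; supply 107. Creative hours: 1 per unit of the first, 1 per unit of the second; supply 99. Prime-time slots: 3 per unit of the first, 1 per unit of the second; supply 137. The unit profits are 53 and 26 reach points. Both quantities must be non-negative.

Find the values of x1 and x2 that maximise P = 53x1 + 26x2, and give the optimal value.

x1 = 30, x2 = 47, maximum P = 2812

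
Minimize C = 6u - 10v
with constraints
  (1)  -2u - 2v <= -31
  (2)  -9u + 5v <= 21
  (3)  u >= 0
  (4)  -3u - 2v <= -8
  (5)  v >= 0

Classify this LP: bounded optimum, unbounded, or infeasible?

From the feasible point (113/28, 321/28), moving in the direction (5, 9) keeps every constraint satisfied while C decreases without bound.

unbounded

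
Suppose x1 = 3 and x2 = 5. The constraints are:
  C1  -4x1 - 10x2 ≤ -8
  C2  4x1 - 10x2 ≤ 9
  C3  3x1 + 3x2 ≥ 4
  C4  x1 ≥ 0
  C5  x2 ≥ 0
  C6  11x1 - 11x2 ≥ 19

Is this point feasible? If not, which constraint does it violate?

not feasible — violates C6

Constraint C6: 11x1 - 11x2 = -22, which is not ≥ 19. All other constraints are satisfied.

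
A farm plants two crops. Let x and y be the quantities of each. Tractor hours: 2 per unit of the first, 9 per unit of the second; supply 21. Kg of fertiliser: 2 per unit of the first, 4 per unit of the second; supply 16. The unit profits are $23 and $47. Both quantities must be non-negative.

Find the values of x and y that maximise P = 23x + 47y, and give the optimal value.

x = 6, y = 1, maximum P = 185

Feasible corners and P = 23x + 47y:
  (0, 0) → P = 0
  (0, 7/3) → P = 329/3
  (8, 0) → P = 184
  (6, 1) → P = 185

At the optimal vertex, 2x + 9y = 21 and 2x + 4y = 16.
Solving simultaneously gives x = 6, y = 1.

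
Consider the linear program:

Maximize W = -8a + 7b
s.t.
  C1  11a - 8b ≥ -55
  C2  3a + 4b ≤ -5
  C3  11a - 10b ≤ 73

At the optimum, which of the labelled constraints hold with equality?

Feasible corners and W = -8a + 7b:
  (-65/17, 55/34) → W = 1425/34
  (-567/11, -64) → W = -392/11
  (121/37, -137/37) → W = -1927/37

The maximum is at (-65/17, 55/34). Substituting into each constraint, equality holds for C1 and C2; the remaining constraints have slack.

C1 and C2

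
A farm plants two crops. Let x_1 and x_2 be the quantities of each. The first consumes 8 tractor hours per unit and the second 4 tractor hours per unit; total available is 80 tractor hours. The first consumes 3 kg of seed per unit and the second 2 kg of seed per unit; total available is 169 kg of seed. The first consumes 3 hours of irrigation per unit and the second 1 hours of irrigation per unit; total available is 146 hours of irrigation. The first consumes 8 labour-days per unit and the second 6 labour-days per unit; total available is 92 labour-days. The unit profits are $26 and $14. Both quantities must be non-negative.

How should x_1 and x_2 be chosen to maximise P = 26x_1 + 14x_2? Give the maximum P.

x_1 = 7, x_2 = 6, maximum P = 266

At the optimal vertex, 8x_1 + 4x_2 = 80 and 8x_1 + 6x_2 = 92.
Solving simultaneously gives x_1 = 7, x_2 = 6.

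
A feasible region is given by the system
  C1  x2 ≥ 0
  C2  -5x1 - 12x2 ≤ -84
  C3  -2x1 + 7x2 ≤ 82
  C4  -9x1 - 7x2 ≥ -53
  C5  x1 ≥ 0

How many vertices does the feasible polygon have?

Pairwise boundary intersections that survive every other constraint:
  (48/73, 491/73)
  (0, 7)
  (0, 53/7)

3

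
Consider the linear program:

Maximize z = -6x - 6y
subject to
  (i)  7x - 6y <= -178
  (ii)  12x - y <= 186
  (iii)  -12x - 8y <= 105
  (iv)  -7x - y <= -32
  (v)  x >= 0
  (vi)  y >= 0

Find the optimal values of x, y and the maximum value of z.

Extreme points and z = -6x - 6y:
  (1294/65, 3438/65) → z = -2184/5
  (2/7, 30) → z = -1272/7
  (0, 32) → z = -192
The feasible region is unbounded (it extends along (0, 1), (1, 12)), but z strictly decreases along every unbounded feasible direction, so there is no improving ray and the maximum is attained at a vertex.

At the optimal vertex, 7x - 6y = -178 and -7x - y = -32.
Solving simultaneously gives x = 2/7, y = 30.

x = 2/7, y = 30, maximum z = -1272/7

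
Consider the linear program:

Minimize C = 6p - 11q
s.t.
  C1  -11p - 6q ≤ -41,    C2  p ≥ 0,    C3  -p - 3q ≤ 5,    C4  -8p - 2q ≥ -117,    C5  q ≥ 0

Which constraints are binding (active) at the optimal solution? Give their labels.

C2 and C4

Vertices and C = 6p - 11q:
  (0, 41/6) → C = -451/6
  (41/11, 0) → C = 246/11
  (0, 117/2) → C = -1287/2
  (117/8, 0) → C = 351/4

The minimum is at (0, 117/2). Substituting into each constraint, equality holds for C2 and C4; the remaining constraints have slack.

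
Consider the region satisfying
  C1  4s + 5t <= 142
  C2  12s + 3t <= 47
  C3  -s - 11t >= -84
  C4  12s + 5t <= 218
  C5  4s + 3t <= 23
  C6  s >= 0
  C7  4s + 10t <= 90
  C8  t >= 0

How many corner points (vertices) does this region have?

Pairwise boundary intersections that survive every other constraint:
  (3, 11/3)
  (47/12, 0)
  (1/41, 313/41)
  (0, 84/11)
  (0, 0)

5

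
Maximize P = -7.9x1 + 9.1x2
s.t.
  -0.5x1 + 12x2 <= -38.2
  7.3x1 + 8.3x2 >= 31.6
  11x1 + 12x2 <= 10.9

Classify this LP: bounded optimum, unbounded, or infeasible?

The boundaries -0.5x1 + 12x2 = -38.2 and 7.3x1 + 8.3x2 = 31.6 meet at (69626/9175, -26306/9175), but that point violates 11x1 + 12x2 ≤ 10.9. Every candidate vertex is excluded by some other constraint, so the feasible region is empty.

infeasible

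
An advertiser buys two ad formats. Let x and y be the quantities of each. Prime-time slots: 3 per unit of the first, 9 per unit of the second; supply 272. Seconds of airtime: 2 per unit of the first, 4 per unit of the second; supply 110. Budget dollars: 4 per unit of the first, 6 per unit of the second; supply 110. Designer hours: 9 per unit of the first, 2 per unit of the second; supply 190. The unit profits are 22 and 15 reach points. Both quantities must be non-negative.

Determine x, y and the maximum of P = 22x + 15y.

Corner points and P = 22x + 15y:
  (0, 0) → P = 0
  (0, 55/3) → P = 275
  (190/9, 0) → P = 4180/9
  (20, 5) → P = 515

x = 20, y = 5, maximum P = 515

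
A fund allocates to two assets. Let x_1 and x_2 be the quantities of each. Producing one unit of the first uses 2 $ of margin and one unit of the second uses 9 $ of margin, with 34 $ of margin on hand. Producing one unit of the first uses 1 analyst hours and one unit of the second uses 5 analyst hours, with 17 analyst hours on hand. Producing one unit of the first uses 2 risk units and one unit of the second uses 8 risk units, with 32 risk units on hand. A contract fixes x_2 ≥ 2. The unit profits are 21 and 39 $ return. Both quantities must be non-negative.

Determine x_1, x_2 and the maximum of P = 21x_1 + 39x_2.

x_1 = 7, x_2 = 2, maximum P = 225

Corner points and P = 21x_1 + 39x_2:
  (0, 17/5) → P = 663/5
  (0, 2) → P = 78
  (7, 2) → P = 225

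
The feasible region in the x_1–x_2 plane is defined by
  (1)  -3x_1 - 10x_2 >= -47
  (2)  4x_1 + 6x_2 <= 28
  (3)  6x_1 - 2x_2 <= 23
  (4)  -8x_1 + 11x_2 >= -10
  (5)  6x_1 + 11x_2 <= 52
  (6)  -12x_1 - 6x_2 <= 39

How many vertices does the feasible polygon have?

Of the 15 pairwise boundary intersections, those satisfying every inequality are:
  (-1/11, 52/11)
  (-112/17, 227/34)
  (4, 2)
  (-41/20, -12/5)

4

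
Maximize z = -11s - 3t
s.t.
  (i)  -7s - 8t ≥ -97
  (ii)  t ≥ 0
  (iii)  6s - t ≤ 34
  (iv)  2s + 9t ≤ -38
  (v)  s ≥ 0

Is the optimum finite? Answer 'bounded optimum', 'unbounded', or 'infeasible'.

infeasible

The boundaries -7s - 8t = -97 and 6s - t = 34 meet at (369/55, 344/55), but that point violates 2s + 9t ≤ -38. Every candidate vertex is excluded by some other constraint, so the feasible region is empty.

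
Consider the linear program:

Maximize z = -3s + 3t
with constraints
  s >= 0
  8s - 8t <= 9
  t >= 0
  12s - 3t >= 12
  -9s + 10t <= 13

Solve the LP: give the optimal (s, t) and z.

s = 53/31, t = 88/31, maximum z = 105/31

Corner points and z = -3s + 3t:
  (9/8, 0) → z = -27/8
  (97/4, 185/8) → z = -27/8
  (1, 0) → z = -3
  (53/31, 88/31) → z = 105/31

The binding constraints are 12s - 3t = 12 and -9s + 10t = 13.
Solving simultaneously gives s = 53/31, t = 88/31.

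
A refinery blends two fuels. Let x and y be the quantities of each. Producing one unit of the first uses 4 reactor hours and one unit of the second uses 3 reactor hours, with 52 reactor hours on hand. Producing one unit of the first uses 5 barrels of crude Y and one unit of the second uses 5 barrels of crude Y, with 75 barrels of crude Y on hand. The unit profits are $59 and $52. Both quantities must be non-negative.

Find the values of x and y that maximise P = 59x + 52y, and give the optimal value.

x = 7, y = 8, maximum P = 829

Corner points and P = 59x + 52y:
  (0, 0) → P = 0
  (0, 15) → P = 780
  (13, 0) → P = 767
  (7, 8) → P = 829

The binding constraints are 4x + 3y = 52 and 5x + 5y = 75.
Solving simultaneously gives x = 7, y = 8.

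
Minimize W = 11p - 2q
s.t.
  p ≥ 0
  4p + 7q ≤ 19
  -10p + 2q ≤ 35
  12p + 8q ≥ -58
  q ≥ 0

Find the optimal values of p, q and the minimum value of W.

p = 0, q = 19/7, minimum W = -38/7

Extreme points and W = 11p - 2q:
  (0, 19/7) → W = -38/7
  (0, 0) → W = 0
  (19/4, 0) → W = 209/4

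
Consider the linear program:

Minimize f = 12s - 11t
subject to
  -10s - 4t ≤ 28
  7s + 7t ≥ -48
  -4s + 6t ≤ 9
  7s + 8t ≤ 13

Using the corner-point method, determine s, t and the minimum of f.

s = -51/19, t = -11/38, minimum f = -1103/38

Feasible corners and f = 12s - 11t:
  (-2/21, -142/21) → f = 1538/21
  (-51/19, -11/38) → f = -1103/38
  (3/37, 115/74) → f = -1193/74
The feasible region is unbounded (it extends along (1, -1), (8, -7)), but f strictly increases along every unbounded feasible direction, so there is no improving ray and the minimum is attained at a vertex.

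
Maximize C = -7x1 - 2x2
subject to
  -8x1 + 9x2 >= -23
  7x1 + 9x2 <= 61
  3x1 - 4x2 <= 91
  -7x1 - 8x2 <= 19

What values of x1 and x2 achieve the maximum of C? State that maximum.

x1 = -659/7, x2 = 80, maximum C = 499

Feasible corners and C = -7x1 - 2x2:
  (28/5, 109/45) → C = -1982/45
  (13/127, -313/127) → C = 535/127
  (-659/7, 80) → C = 499

The optimum lies where 7x1 + 9x2 = 61 and -7x1 - 8x2 = 19.
Solving simultaneously gives x1 = -659/7, x2 = 80.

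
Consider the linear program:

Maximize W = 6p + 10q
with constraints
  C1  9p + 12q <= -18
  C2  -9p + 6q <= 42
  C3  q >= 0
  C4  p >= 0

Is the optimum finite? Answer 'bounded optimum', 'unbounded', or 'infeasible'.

infeasible

The boundaries 9p + 12q = -18 and -9p + 6q = 42 meet at (-34/9, 4/3), but that point violates p ≥ 0. Every candidate vertex is excluded by some other constraint, so the feasible region is empty.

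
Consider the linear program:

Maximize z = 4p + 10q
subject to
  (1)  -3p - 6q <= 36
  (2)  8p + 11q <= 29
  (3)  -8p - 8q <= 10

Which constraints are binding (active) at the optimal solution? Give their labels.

(2) and (3)

Feasible corners and z = 4p + 10q:
  (38, -25) → z = -98
  (19/2, -43/4) → z = -139/2
  (-57/4, 13) → z = 73

The maximum is at (-57/4, 13). Substituting into each constraint, equality holds for (2) and (3); the remaining constraints have slack.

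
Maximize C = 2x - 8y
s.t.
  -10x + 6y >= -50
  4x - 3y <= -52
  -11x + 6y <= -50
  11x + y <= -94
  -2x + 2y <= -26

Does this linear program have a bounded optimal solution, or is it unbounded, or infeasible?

infeasible

The boundaries 4x - 3y = -52 and -2x + 2y = -26 meet at (-91, -104), but that point violates -11x + 6y ≤ -50. Every candidate vertex is excluded by some other constraint, so the feasible region is empty.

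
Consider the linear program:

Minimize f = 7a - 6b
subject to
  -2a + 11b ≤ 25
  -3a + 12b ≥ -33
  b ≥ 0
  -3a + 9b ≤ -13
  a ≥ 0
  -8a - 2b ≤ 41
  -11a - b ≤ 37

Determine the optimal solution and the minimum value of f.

a = 13/3, b = 0, minimum f = 91/3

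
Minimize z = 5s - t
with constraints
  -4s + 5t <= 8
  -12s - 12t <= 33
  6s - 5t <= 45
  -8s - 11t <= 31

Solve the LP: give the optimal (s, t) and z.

s = -29/12, t = -1/3, minimum z = -47/4

Extreme points and z = 5s - t:
  (-29/12, -1/3) → z = -47/4
  (53/2, 114/5) → z = 1097/10
  (1/4, -3) → z = 17/4
  (170/53, -273/53) → z = 1123/53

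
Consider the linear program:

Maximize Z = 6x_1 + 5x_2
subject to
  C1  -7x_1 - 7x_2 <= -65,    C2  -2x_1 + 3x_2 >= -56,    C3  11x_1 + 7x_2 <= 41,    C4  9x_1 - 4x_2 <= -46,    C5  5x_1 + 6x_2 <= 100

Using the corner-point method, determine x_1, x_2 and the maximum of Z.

Feasible corners and Z = 6x_1 + 5x_2:
  (-6, 107/7) → Z = 283/7
  (-310/7, 375/7) → Z = 15/7
  (-454/31, 895/31) → Z = 1751/31

x_1 = -454/31, x_2 = 895/31, maximum Z = 1751/31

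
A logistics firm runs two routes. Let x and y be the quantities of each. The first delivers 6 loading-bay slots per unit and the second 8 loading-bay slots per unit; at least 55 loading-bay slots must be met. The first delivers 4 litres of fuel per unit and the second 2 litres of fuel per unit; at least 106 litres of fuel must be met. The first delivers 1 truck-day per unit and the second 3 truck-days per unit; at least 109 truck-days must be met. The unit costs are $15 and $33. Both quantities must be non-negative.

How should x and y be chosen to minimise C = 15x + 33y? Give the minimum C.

The feasible region is unbounded (it extends along (0, 1), (1, 0)), but C strictly increases along every unbounded feasible direction, so there is no improving ray and the minimum is attained at a vertex.

The optimum lies where 4x + 2y = 106 and x + 3y = 109.
Solving simultaneously gives x = 10, y = 33.

x = 10, y = 33, minimum C = 1239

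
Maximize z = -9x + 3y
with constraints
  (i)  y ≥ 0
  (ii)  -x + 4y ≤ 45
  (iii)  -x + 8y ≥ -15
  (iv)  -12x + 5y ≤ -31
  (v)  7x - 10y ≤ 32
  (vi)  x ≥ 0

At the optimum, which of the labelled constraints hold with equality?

Corner points and z = -9x + 3y:
  (31/12, 0) → z = -93/4
  (32/7, 0) → z = -288/7
  (349/43, 571/43) → z = -1428/43
  (289/9, 347/18) → z = -1387/6

The maximum is at (31/12, 0). Substituting into each constraint, equality holds for (i) and (iv); the remaining constraints have slack.

(i) and (iv)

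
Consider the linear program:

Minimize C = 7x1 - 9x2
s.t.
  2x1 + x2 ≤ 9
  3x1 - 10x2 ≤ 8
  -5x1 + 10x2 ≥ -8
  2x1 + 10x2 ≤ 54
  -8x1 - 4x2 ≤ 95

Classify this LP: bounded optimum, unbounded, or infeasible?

bounded optimum

Corner points and C = 7x1 - 9x2:
  (98/25, 29/25) → C = 17
  (2, 5) → C = -31
  (0, -4/5) → C = 36/5
  (-459/46, -349/92) → C = -3285/92
  (-583/36, 311/36) → C = -1720/9
The feasible region has finitely many vertices and no improving ray; the minimum is -1720/9 at (-583/36, 311/36).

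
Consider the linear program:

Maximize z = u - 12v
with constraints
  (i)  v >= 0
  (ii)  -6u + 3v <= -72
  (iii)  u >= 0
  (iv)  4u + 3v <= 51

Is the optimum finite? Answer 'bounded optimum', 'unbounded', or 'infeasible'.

Feasible corners and z = u - 12v:
  (12, 0) → z = 12
  (51/4, 0) → z = 51/4
  (123/10, 3/5) → z = 51/10
The feasible region has finitely many vertices and no improving ray; the maximum is 51/4 at (51/4, 0).

bounded optimum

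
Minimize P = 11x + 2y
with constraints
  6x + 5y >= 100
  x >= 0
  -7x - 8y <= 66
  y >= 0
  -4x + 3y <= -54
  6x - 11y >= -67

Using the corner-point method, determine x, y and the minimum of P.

Corner points and P = 11x + 2y:
  (50/3, 0) → P = 550/3
  (15, 2) → P = 169
  (795/26, 296/13) → P = 9929/26
The feasible region is unbounded (it extends along (11, 6), (1, 0)), but P strictly increases along every unbounded feasible direction, so there is no improving ray and the minimum is attained at a vertex.

At the optimal vertex, 6x + 5y = 100 and -4x + 3y = -54.
Solving simultaneously gives x = 15, y = 2.

x = 15, y = 2, minimum P = 169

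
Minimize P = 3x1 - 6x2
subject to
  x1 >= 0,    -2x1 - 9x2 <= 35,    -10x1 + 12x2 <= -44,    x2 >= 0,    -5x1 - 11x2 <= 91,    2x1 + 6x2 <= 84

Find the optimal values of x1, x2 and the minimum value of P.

x1 = 106/7, x2 = 188/21, minimum P = -58/7

Extreme points and P = 3x1 - 6x2:
  (22/5, 0) → P = 66/5
  (106/7, 188/21) → P = -58/7
  (42, 0) → P = 126

The optimum lies where -10x1 + 12x2 = -44 and 2x1 + 6x2 = 84.
Solving simultaneously gives x1 = 106/7, x2 = 188/21.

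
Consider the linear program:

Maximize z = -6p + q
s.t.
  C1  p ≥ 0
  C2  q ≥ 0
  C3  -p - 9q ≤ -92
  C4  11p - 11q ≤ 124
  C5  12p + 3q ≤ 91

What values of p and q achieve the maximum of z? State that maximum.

p = 0, q = 91/3, maximum z = 91/3

Corner points and z = -6p + q:
  (0, 92/9) → z = 92/9
  (0, 91/3) → z = 91/3
  (181/35, 1013/105) → z = -449/21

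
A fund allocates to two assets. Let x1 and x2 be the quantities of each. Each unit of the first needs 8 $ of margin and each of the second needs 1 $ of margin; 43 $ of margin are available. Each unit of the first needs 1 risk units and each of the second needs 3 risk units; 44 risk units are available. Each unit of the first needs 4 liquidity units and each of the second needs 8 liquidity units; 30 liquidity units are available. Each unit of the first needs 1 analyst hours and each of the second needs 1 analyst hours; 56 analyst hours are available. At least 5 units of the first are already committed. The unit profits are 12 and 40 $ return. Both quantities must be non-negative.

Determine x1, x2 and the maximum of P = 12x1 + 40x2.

x1 = 5, x2 = 5/4, maximum P = 110

Vertices and P = 12x1 + 40x2:
  (43/8, 0) → P = 129/2
  (5, 0) → P = 60
  (157/30, 17/15) → P = 1622/15
  (5, 5/4) → P = 110

The optimum lies where 4x1 + 8x2 = 30 and x1 = 5.
Solving simultaneously gives x1 = 5, x2 = 5/4.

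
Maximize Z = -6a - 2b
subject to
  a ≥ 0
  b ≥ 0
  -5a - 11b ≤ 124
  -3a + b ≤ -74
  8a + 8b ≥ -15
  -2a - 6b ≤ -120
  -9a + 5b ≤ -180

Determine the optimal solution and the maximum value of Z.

Corner points and Z = -6a - 2b:
  (60, 0) → Z = -360
  (141/5, 53/5) → Z = -952/5
  (95/3, 21) → Z = -232
The feasible region is unbounded (it extends along (1, 0), (5, 9)), but Z strictly decreases along every unbounded feasible direction, so there is no improving ray and the maximum is attained at a vertex.

a = 141/5, b = 53/5, maximum Z = -952/5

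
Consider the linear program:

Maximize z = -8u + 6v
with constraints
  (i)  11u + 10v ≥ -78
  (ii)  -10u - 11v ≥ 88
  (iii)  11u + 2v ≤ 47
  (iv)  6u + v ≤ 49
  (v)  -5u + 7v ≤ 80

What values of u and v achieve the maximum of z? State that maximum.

u = 22/21, v = -188/21, maximum z = -1304/21

Feasible corners and z = -8u + 6v:
  (22/21, -188/21) → z = -1304/21
  (313/44, -125/8) → z = -6629/44
  (693/101, -1438/101) → z = -14172/101

The binding constraints are 11u + 10v = -78 and -10u - 11v = 88.
Solving simultaneously gives u = 22/21, v = -188/21.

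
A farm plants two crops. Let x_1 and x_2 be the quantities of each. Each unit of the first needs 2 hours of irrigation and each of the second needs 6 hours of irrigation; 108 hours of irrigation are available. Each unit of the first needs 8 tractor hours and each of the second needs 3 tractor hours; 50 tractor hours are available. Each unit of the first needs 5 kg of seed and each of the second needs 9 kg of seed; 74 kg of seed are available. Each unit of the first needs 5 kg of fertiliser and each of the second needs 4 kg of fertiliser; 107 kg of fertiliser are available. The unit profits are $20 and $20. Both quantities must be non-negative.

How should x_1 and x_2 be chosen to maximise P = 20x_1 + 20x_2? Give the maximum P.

x_1 = 4, x_2 = 6, maximum P = 200

Corner points and P = 20x_1 + 20x_2:
  (0, 0) → P = 0
  (0, 74/9) → P = 1480/9
  (25/4, 0) → P = 125
  (4, 6) → P = 200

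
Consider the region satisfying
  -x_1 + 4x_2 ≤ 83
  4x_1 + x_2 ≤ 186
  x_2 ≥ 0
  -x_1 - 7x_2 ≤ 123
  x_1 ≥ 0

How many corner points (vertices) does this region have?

4

The feasible vertices (each the meet of two boundaries and inside every other half-plane) are:
  (661/17, 518/17)
  (0, 83/4)
  (93/2, 0)
  (0, 0)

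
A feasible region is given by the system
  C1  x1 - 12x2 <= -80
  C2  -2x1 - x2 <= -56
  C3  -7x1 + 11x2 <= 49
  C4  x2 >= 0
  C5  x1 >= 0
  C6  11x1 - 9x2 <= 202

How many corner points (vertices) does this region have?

Intersecting each pair of boundary lines and keeping only the points that satisfy every inequality leaves:
  (592/25, 216/25)
  (1048/41, 1082/123)
  (567/29, 490/29)
  (2663/58, 1953/58)

4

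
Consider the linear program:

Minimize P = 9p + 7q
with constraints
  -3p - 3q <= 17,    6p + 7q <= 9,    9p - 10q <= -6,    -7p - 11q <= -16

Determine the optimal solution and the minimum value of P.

p = -146/3, q = 43, minimum P = -137

Feasible corners and P = 9p + 7q:
  (-146/3, 43) → P = -137
  (-235/12, 167/12) → P = -473/6
  (-13/17, 33/17) → P = 114/17

The optimum lies where -3p - 3q = 17 and 6p + 7q = 9.
Solving simultaneously gives p = -146/3, q = 43.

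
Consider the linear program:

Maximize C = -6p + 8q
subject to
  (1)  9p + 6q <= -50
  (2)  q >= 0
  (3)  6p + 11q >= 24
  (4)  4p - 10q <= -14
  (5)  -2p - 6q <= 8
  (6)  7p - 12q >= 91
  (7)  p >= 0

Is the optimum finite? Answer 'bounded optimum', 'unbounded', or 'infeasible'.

infeasible

The boundaries 4p - 10q = -14 and 7p - 12q = 91 meet at (49, 21), but that point violates 9p + 6q ≤ -50. Every candidate vertex is excluded by some other constraint, so the feasible region is empty.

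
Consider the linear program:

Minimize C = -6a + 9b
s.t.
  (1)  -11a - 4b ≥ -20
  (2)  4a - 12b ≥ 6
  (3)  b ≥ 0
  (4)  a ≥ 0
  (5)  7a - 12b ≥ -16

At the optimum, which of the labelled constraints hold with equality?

Vertices and C = -6a + 9b:
  (66/37, 7/74) → C = -729/74
  (20/11, 0) → C = -120/11
  (3/2, 0) → C = -9

The minimum is at (20/11, 0). Substituting into each constraint, equality holds for (1) and (3); the remaining constraints have slack.

(1) and (3)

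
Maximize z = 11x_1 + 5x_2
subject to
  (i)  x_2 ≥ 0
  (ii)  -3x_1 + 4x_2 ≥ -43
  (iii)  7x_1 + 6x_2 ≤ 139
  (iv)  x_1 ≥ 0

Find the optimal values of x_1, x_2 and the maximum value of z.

Corner points and z = 11x_1 + 5x_2:
  (43/3, 0) → z = 473/3
  (0, 0) → z = 0
  (407/23, 58/23) → z = 4767/23
  (0, 139/6) → z = 695/6

At the optimal vertex, -3x_1 + 4x_2 = -43 and 7x_1 + 6x_2 = 139.
Solving simultaneously gives x_1 = 407/23, x_2 = 58/23.

x_1 = 407/23, x_2 = 58/23, maximum z = 4767/23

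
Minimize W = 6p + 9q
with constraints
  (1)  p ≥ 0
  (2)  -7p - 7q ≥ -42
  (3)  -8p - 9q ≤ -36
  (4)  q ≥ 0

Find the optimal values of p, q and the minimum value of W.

p = 9/2, q = 0, minimum W = 27

Feasible corners and W = 6p + 9q:
  (0, 6) → W = 54
  (0, 4) → W = 36
  (6, 0) → W = 36
  (9/2, 0) → W = 27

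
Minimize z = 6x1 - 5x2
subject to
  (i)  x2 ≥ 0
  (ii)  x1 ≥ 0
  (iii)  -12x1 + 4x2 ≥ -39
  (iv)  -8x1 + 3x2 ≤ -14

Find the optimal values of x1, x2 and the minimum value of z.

x1 = 61/4, x2 = 36, minimum z = -177/2

Extreme points and z = 6x1 - 5x2:
  (13/4, 0) → z = 39/2
  (7/4, 0) → z = 21/2
  (61/4, 36) → z = -177/2

The binding constraints are -12x1 + 4x2 = -39 and -8x1 + 3x2 = -14.
Solving simultaneously gives x1 = 61/4, x2 = 36.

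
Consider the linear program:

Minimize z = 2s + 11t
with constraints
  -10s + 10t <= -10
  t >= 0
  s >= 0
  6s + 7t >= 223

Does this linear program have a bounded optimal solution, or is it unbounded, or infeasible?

Extreme points and z = 2s + 11t:
  (230/13, 217/13) → z = 219
  (223/6, 0) → z = 223/3
The feasible region has finitely many vertices and no improving ray; the minimum is 223/3 at (223/6, 0).

bounded optimum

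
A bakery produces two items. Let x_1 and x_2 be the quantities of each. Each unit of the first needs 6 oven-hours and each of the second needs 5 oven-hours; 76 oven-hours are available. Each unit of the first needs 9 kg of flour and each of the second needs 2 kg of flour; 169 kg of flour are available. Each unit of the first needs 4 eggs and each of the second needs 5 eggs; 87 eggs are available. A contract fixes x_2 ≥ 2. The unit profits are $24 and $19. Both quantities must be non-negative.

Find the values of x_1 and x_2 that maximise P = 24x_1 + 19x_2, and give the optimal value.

Vertices and P = 24x_1 + 19x_2:
  (0, 76/5) → P = 1444/5
  (0, 2) → P = 38
  (11, 2) → P = 302

x_1 = 11, x_2 = 2, maximum P = 302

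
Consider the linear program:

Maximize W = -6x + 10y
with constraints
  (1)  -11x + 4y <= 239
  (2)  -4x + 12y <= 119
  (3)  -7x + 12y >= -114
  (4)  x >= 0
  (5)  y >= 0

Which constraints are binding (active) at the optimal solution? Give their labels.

(2) and (4)

Feasible corners and W = -6x + 10y:
  (233/3, 1289/36) → W = -1943/18
  (0, 119/12) → W = 595/6
  (114/7, 0) → W = -684/7
  (0, 0) → W = 0

The maximum is at (0, 119/12). Substituting into each constraint, equality holds for (2) and (4); the remaining constraints have slack.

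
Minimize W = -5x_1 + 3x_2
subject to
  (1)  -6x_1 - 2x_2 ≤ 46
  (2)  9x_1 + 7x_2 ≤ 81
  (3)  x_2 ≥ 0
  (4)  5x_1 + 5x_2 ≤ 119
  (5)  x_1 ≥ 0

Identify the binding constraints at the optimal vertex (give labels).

Vertices and W = -5x_1 + 3x_2:
  (9, 0) → W = -45
  (0, 81/7) → W = 243/7
  (0, 0) → W = 0

The minimum is at (9, 0). Substituting into each constraint, equality holds for (2) and (3); the remaining constraints have slack.

(2) and (3)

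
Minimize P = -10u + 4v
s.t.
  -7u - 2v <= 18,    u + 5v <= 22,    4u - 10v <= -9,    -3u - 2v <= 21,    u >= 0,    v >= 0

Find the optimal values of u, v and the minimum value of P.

u = 35/6, v = 97/30, minimum P = -227/5

Extreme points and P = -10u + 4v:
  (35/6, 97/30) → P = -227/5
  (0, 22/5) → P = 88/5
  (0, 9/10) → P = 18/5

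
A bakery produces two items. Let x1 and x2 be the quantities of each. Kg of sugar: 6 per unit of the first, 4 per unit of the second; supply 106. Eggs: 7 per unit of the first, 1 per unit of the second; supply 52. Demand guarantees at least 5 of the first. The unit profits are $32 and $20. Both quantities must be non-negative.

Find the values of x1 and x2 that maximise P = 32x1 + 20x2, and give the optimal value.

x1 = 5, x2 = 17, maximum P = 500

Corner points and P = 32x1 + 20x2:
  (52/7, 0) → P = 1664/7
  (5, 0) → P = 160
  (5, 17) → P = 500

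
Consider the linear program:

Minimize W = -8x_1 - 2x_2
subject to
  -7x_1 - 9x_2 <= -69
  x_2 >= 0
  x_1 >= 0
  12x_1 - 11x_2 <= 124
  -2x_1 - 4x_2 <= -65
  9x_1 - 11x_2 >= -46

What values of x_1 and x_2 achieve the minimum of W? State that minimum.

x_1 = 170/3, x_2 = 556/11, minimum W = -18296/33

Vertices and W = -8x_1 - 2x_2:
  (173/10, 38/5) → W = -768/5
  (170/3, 556/11) → W = -18296/33
  (531/58, 677/58) → W = -2801/29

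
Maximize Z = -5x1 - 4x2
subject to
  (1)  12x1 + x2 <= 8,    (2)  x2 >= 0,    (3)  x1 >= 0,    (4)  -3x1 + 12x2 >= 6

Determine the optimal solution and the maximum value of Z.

x1 = 0, x2 = 1/2, maximum Z = -2

Feasible corners and Z = -5x1 - 4x2:
  (0, 8) → Z = -32
  (30/49, 32/49) → Z = -278/49
  (0, 1/2) → Z = -2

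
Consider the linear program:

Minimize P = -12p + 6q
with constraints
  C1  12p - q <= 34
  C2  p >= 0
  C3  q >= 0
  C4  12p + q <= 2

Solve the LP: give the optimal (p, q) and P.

Corner points and P = -12p + 6q:
  (0, 0) → P = 0
  (0, 2) → P = 12
  (1/6, 0) → P = -2

At the optimal vertex, q = 0 and 12p + q = 2.
Solving simultaneously gives p = 1/6, q = 0.

p = 1/6, q = 0, minimum P = -2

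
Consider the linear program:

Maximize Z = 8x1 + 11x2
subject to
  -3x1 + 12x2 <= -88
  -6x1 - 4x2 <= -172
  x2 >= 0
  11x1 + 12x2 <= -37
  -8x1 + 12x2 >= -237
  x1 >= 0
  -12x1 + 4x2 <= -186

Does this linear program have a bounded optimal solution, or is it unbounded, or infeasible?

The boundaries -3x1 + 12x2 = -88 and x2 = 0 meet at (88/3, 0), but that point violates 11x1 + 12x2 ≤ -37. Every candidate vertex is excluded by some other constraint, so the feasible region is empty.

infeasible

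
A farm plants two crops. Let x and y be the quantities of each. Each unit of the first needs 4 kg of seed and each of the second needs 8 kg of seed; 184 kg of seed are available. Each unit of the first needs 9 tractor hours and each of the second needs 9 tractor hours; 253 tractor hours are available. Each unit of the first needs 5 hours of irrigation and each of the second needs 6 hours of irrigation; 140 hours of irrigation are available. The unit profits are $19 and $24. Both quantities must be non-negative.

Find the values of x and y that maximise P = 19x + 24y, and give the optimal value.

x = 1, y = 45/2, maximum P = 559

At the optimal vertex, 4x + 8y = 184 and 5x + 6y = 140.
Solving simultaneously gives x = 1, y = 45/2.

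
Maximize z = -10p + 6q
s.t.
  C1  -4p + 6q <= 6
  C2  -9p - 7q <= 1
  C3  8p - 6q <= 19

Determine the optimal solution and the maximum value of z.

Feasible corners and z = -10p + 6q:
  (-24/41, 25/41) → z = 390/41
  (25/4, 31/6) → z = -63/2
  (127/110, -179/110) → z = -1172/55

p = -24/41, q = 25/41, maximum z = 390/41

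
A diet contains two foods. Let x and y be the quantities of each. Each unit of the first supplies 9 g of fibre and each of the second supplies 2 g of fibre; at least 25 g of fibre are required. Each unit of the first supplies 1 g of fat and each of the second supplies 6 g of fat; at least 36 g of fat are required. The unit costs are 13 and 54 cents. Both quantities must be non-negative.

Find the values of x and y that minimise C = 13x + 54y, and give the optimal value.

x = 3/2, y = 23/4, minimum C = 330

The feasible region is unbounded (it extends along (0, 1), (1, 0)), but C strictly increases along every unbounded feasible direction, so there is no improving ray and the minimum is attained at a vertex.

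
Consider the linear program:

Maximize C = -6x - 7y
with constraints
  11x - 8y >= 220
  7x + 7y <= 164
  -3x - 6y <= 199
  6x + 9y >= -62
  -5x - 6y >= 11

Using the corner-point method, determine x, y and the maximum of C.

x = 212/21, y = -286/21, maximum C = 730/21

Extreme points and C = -6x - 7y:
  (212/21, -286/21) → C = 730/21
  (616/53, -1221/106) → C = 1155/106
  (91/3, -244/9) → C = 70/9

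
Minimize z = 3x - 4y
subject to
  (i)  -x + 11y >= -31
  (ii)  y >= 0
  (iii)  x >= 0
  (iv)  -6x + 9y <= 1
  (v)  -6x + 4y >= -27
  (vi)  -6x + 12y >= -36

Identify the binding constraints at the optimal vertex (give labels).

(iii) and (iv)

Extreme points and z = 3x - 4y:
  (0, 0) → z = 0
  (9/2, 0) → z = 27/2
  (0, 1/9) → z = -4/9
  (247/30, 28/5) → z = 23/10

The minimum is at (0, 1/9). Substituting into each constraint, equality holds for (iii) and (iv); the remaining constraints have slack.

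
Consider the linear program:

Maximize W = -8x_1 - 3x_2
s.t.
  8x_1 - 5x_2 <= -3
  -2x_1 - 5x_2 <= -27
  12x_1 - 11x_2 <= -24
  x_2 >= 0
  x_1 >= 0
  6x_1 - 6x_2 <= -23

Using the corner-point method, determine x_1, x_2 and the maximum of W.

x_1 = 0, x_2 = 27/5, maximum W = -81/5

Extreme points and W = -8x_1 - 3x_2:
  (97/18, 83/9) → W = -637/9
  (0, 27/5) → W = -81/5
  (47/42, 104/21) → W = -500/21
The feasible region is unbounded (it extends along (0, 1), (5, 8)), but W strictly decreases along every unbounded feasible direction, so there is no improving ray and the maximum is attained at a vertex.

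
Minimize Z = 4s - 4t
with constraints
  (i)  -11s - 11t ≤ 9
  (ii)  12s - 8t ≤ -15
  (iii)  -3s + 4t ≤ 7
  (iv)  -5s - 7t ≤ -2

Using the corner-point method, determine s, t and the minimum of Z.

s = -1, t = 1, minimum Z = -8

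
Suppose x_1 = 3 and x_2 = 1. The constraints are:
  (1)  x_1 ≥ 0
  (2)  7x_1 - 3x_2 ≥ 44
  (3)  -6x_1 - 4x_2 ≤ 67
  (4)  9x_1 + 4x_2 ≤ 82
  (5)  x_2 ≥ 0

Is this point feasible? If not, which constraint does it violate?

not feasible — violates (2)

Constraint (2): 7x_1 - 3x_2 = 18, which is not ≥ 44. All other constraints are satisfied.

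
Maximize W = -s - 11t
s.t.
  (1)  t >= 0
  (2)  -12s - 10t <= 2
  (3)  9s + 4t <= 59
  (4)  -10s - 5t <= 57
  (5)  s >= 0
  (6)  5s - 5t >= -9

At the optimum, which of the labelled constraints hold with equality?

Vertices and W = -s - 11t:
  (59/9, 0) → W = -59/9
  (0, 0) → W = 0
  (259/65, 376/65) → W = -879/13
  (0, 9/5) → W = -99/5

The maximum is at (0, 0). Substituting into each constraint, equality holds for (1) and (5); the remaining constraints have slack.

(1) and (5)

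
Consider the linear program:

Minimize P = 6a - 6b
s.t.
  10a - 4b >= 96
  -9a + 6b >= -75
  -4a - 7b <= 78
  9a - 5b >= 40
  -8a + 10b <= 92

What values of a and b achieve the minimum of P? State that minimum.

a = 332/17, b = 422/17, minimum P = -540/17

Extreme points and P = 6a - 6b:
  (23/2, 19/4) → P = 81/2
  (332/17, 422/17) → P = -540/17
  (31, 34) → P = -18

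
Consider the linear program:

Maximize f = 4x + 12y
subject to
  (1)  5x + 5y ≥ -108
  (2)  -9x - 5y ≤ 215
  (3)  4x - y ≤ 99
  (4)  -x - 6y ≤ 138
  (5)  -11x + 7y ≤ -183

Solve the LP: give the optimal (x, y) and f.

x = 30, y = 21, maximum f = 372

Corner points and f = 4x + 12y:
  (456/25, -651/25) → f = -5988/25
  (30, 21) → f = 372
  (132/73, -1701/73) → f = -19884/73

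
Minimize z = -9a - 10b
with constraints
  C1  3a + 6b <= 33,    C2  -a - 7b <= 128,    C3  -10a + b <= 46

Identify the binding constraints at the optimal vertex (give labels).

C1 and C2

Vertices and z = -9a - 10b:
  (333/5, -139/5) → z = -1607/5
  (-27/7, 52/7) → z = -277/7
  (-450/71, -1234/71) → z = 16390/71

The minimum is at (333/5, -139/5). Substituting into each constraint, equality holds for C1 and C2; the remaining constraints have slack.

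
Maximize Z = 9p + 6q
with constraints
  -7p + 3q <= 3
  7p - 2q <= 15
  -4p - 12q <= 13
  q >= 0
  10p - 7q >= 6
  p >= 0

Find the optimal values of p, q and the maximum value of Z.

p = 93/29, q = 108/29, maximum Z = 1485/29

The optimum lies where 7p - 2q = 15 and 10p - 7q = 6.
Solving simultaneously gives p = 93/29, q = 108/29.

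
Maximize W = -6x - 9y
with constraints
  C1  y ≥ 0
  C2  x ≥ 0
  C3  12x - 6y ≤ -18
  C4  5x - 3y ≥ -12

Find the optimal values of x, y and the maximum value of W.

x = 0, y = 3, maximum W = -27

The binding constraints are x = 0 and 12x - 6y = -18.
Solving simultaneously gives x = 0, y = 3.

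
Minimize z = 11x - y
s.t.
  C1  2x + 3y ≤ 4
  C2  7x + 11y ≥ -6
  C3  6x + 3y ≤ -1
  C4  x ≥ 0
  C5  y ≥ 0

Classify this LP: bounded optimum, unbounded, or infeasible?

The boundaries 2x + 3y = 4 and 6x + 3y = -1 meet at (-5/4, 13/6), but that point violates x ≥ 0. Every candidate vertex is excluded by some other constraint, so the feasible region is empty.

infeasible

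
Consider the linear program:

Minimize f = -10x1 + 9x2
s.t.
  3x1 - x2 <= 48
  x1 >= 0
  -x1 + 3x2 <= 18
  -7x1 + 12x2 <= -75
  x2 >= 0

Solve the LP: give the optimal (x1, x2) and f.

Extreme points and f = -10x1 + 9x2:
  (501/29, 111/29) → f = -4011/29
  (16, 0) → f = -160
  (75/7, 0) → f = -750/7

The optimum lies where 3x1 - x2 = 48 and x2 = 0.
Solving simultaneously gives x1 = 16, x2 = 0.

x1 = 16, x2 = 0, minimum f = -160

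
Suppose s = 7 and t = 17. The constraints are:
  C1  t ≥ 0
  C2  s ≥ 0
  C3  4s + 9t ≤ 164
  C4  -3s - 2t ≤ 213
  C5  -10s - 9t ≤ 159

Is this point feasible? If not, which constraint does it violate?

Constraint C3: 4s + 9t = 181, which is not ≤ 164. All other constraints are satisfied.

not feasible — violates C3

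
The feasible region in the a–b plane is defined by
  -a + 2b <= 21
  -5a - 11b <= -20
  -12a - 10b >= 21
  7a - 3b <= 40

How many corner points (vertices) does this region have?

3

Of the 6 pairwise boundary intersections, those satisfying every inequality are:
  (-191/21, 125/21)
  (-126/17, 231/34)
  (-431/82, 345/82)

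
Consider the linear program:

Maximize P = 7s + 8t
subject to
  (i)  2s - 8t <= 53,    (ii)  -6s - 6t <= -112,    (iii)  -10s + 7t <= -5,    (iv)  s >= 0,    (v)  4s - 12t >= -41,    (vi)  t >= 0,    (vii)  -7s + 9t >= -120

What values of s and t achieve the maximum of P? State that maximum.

s = 603/16, t = 767/48, maximum P = 18799/48

Feasible corners and P = 7s + 8t:
  (183/16, 347/48) → P = 6619/48
  (18, 2/3) → P = 394/3
  (603/16, 767/48) → P = 18799/48

At the optimal vertex, 4s - 12t = -41 and -7s + 9t = -120.
Solving simultaneously gives s = 603/16, t = 767/48.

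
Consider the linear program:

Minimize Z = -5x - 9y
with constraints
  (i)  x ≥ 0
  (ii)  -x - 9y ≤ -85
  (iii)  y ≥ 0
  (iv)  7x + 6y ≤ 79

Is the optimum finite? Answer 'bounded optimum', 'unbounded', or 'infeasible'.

Corner points and Z = -5x - 9y:
  (0, 85/9) → Z = -85
  (0, 79/6) → Z = -237/2
  (67/19, 172/19) → Z = -1883/19
The feasible region has finitely many vertices and no improving ray; the minimum is -237/2 at (0, 79/6).

bounded optimum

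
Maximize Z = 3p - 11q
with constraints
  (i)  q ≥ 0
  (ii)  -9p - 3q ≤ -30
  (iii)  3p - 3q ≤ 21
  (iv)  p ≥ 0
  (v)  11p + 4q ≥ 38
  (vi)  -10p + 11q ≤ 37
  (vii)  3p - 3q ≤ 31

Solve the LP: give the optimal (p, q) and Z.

p = 7, q = 0, maximum Z = 21

Corner points and Z = 3p - 11q:
  (7, 0) → Z = 21
  (38/11, 0) → Z = 114/11
  (2, 4) → Z = -38
  (73/43, 211/43) → Z = -2102/43
  (114, 107) → Z = -835

The binding constraints are q = 0 and 3p - 3q = 21.
Solving simultaneously gives p = 7, q = 0.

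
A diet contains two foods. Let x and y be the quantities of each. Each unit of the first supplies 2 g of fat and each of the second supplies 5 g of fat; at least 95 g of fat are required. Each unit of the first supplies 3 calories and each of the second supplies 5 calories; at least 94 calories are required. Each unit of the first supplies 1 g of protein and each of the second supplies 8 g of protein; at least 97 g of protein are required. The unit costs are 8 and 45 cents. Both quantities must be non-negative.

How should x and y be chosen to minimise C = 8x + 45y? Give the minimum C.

Corner points and C = 8x + 45y:
  (0, 19) → C = 855
  (97, 0) → C = 776
  (25, 9) → C = 605
The feasible region is unbounded (it extends along (0, 1), (1, 0)), but C strictly increases along every unbounded feasible direction, so there is no improving ray and the minimum is attained at a vertex.

At the optimal vertex, 2x + 5y = 95 and x + 8y = 97.
Solving simultaneously gives x = 25, y = 9.

x = 25, y = 9, minimum C = 605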